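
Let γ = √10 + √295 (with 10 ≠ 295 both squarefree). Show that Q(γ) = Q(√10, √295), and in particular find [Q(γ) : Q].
[Q(γ) : Q] = 4 (equivalently, Q(γ) = Q(√10, √295))

Obviously Q(γ) ⊆ Q(√10, √295), and [Q(√10, √295):Q] = 4 (since 10, 295 are distinct squarefree integers > 1 with 2950 not a perfect square). To show equality we compute the minimal polynomial of γ. From γ = √10 + √295: γ^2 = 10 + 2√(2950) + 295 = 305 + 2√(2950), so γ^2 - 305 = 2√(2950); squaring, (γ^2 - 305)^2 = 4·2950, i.e. γ^4 - 610γ^2 + 93025 - 11800 = 0, i.e. γ^4 - 610γ^2 + 81225 = 0. So γ is a root of x^4 - 610x^2 + 81225. This polynomial is irreducible over Q: it has no rational root (each ±√10 ± √295 is irrational), and any factorization into two quadratics over Q would force √(2950) ∈ Q (pairing opposite roots) or √10, √295 ∈ Q (other pairings), all impossible. Hence [Q(γ):Q] = 4 = [Q(√10, √295):Q], so Q(γ) = Q(√10, √295).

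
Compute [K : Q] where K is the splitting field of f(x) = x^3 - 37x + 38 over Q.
[K : Q] = 6

By the rational root test, any rational root of the monic integer polynomial f(x) = x^3 - 37x + 38 must be an integer dividing the constant term 38, i.e. one of ±{1, 2, 19, 38}. Evaluating: f(1) = 2, f(-1) = 74, f(2) = -28, f(-2) = 104, f(19) = 6194, f(-19) = -6118, f(38) = 53504, f(-38) = -53428; none is 0, so f has no rational root and is therefore irreducible over Q (a cubic with no linear factor over a field is irreducible). For an irreducible cubic, the Galois group is A_3 or S_3 according as the discriminant disc(f) = -4a^3 - 27b^2 = -4·(-37)^3 - 27·(38)^2 = 163624 is or is not a square in Q. Here disc(f) = 163624 is not a perfect square in Q, so the Galois group of f over Q is not contained in A_3 and must be all of S_3. The splitting field has degree |S_3| = 6 over Q, so [K : Q] = 6.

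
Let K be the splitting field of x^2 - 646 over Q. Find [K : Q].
[K : Q] = 2

f(x) = x^2 - 646 factors as (x - √646)(x + √646). The splitting field is K = Q(√646). Since 646 is squarefree and > 1, it is not a perfect square, so x^2 - 646 is irreducible over Q and [Q(√646) : Q] = 2. Hence [K : Q] = 2.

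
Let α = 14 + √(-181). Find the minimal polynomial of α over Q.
m_α(x) = x^2 - 28x + 377

From α - 14 = √(-181), squaring gives (α - 14)^2 = -181, i.e. α^2 - 28α + 196 = -181, so α^2 - 28α + 377 = 0. The discriminant of x^2 - 28x + 377 is (-28)^2 - 4·(377) = 784 - 1508 = -724, and 4·(-181) is not a perfect square in Q since -181 is squarefree and ≠ 1. Hence x^2 - 28x + 377 is irreducible over Q and is the minimal polynomial of α.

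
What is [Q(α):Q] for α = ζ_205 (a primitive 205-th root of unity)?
[Q(α):Q] = 160

The minimal polynomial of ζ_205 over Q is the 205-th cyclotomic polynomial Φ_205(x), which is irreducible over Q and has degree φ(205) = 160. Hence [Q(α):Q] = φ(205) = 160.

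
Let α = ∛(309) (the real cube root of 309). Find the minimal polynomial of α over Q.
m_α(x) = x^3 - 309

α satisfies α^3 = 309, so x^3 - 309 annihilates α. By the rational root test, a rational root p/q (in lowest terms) of x^3 - 309 would satisfy p^3 = 309 q^3, forcing q = 1 and p^3 = 309; but 309 is not a perfect cube, contradiction. A monic cubic over Q with no rational root is irreducible (any nontrivial factorization would include a linear factor). Hence x^3 - 309 is the minimal polynomial of α, and in particular [Q(α):Q] = 3.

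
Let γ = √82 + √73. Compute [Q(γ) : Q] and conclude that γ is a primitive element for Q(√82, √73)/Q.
[Q(γ) : Q] = 4 (equivalently, Q(γ) = Q(√82, √73))

Obviously Q(γ) ⊆ Q(√82, √73), and [Q(√82, √73):Q] = 4 (since 82, 73 are distinct squarefree integers > 1 with 5986 not a perfect square). To show equality we compute the minimal polynomial of γ. From γ = √82 + √73: γ^2 = 82 + 2√(5986) + 73 = 155 + 2√(5986), so γ^2 - 155 = 2√(5986); squaring, (γ^2 - 155)^2 = 4·5986, i.e. γ^4 - 310γ^2 + 24025 - 23944 = 0, i.e. γ^4 - 310γ^2 + 81 = 0. So γ is a root of x^4 - 310x^2 + 81. This polynomial is irreducible over Q: it has no rational root (each ±√82 ± √73 is irrational), and any factorization into two quadratics over Q would force √(5986) ∈ Q (pairing opposite roots) or √82, √73 ∈ Q (other pairings), all impossible. Hence [Q(γ):Q] = 4 = [Q(√82, √73):Q], so Q(γ) = Q(√82, √73).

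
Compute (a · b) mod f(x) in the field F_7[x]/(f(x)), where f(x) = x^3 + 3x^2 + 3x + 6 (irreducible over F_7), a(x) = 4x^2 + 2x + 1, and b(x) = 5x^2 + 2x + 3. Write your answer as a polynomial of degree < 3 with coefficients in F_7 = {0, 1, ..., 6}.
a · b ≡ 3x^2 + 3 (mod f(x))

Multiply in F_7[x]: a(x)·b(x) = (4x^2 + 2x + 1)·(5x^2 + 2x + 3) = 6x^4 + 4x^3 + x + 3. This has degree ≥ 3, so divide by f(x) over F_7: 6x^4 + 4x^3 + x + 3 = (6x)·(x^3 + 3x^2 + 3x + 6) + (3x^2 + 3). Hence a·b ≡ 3x^2 + 3 (mod f). (F_7[x]/(f) is a field with 7^3 = 343 elements since f is irreducible of degree 3.)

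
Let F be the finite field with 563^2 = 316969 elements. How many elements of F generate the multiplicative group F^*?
There are φ(316968) = 103040 primitive elements

F_q^* is cyclic of order q - 1 = 316968. A cyclic group of order m has exactly φ(m) generators. Here m = 316968 = 2^3 · 3 · 47 · 281, so the number of primitive elements is φ(316968) = 103040.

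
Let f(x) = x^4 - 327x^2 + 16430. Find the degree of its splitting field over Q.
[K : Q] = 4

Solving the quadratic in x^2: x^2 = (327 ± √(327^2 - 4·16430))/2 = (327 ± √41209)/2 = (327 ± 203)/2, giving x^2 = 62 or x^2 = 265. So f(x) = (x^2 - 62)(x^2 - 265) and the roots of f are ±√62, ±√265. Hence the splitting field is K = Q(√62, √265). Since 62 and 265 are distinct squarefree integers > 1, their product 16430 is not a perfect square, so √265 ∉ Q(√62). By the tower law [K:Q] = [Q(√62,√265):Q(√62)] · [Q(√62):Q] = 2 · 2 = 4.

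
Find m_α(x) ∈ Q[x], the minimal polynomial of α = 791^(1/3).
m_α(x) = x^3 - 791

α satisfies α^3 = 791, so x^3 - 791 annihilates α. By the rational root test, a rational root p/q (in lowest terms) of x^3 - 791 would satisfy p^3 = 791 q^3, forcing q = 1 and p^3 = 791; but 791 is not a perfect cube, contradiction. A monic cubic over Q with no rational root is irreducible (any nontrivial factorization would include a linear factor). Hence x^3 - 791 is the minimal polynomial of α, and in particular [Q(α):Q] = 3.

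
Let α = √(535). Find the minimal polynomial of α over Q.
m_α(x) = x^2 - 535

α satisfies α^2 - 535 = 0, so x^2 - 535 annihilates α. Since d = 535 is squarefree and ≠ 1, it is not a perfect square in Q, so x^2 - 535 has no rational root and is therefore irreducible over Q (a degree-2 polynomial over a field is irreducible iff it has no root). Hence m_α(x) = x^2 - 535.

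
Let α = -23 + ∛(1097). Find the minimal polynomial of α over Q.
m_α(x) = x^3 + 69x^2 + 1587x + 11070

Set β = α + 23 = ∛(1097), so β^3 = 1097. Then (α + 23)^3 - 1097 = 0, i.e. α is a root of g(x) = (x + 23)^3 - 1097 = x^3 + 69x^2 + 1587x + 11070. Since g(x) = h(x + 23) where h(x) = x^3 - 1097, and h is irreducible over Q (because 1097 is not a perfect cube, so h has no rational root, and a monic cubic with no rational root is irreducible), g is also irreducible (irreducibility is preserved under the substitution x → x + 23). Hence m_α(x) = x^3 + 69x^2 + 1587x + 11070.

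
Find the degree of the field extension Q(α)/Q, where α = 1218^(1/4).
[Q(α):Q] = 4

α is a root of x^4 - 1218. By Eisenstein's criterion at the prime p = 2 (which divides the constant term 1218 but p^2 = 4 does not, since 1218 is squarefree), x^4 - 1218 is irreducible over Q. Hence [Q(α):Q] = 4.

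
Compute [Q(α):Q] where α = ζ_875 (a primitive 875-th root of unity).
[Q(α):Q] = 600

The minimal polynomial of ζ_875 over Q is the 875-th cyclotomic polynomial Φ_875(x), which is irreducible over Q and has degree φ(875) = 600. Hence [Q(α):Q] = φ(875) = 600.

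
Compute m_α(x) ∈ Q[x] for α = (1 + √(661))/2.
m_α(x) = x^2 - x - 165

From 2α - 1 = √(661), squaring gives (2α - 1)^2 = 661, i.e. 4α^2 - 4α + 1 = 661, so α^2 - α + (1 - 661)/4 = 0. Since 661 ≡ 1 (mod 4), (1 - 661)/4 = -165 ∈ Z. The polynomial x^2 - x - 165 has discriminant 1 - 4·(-165) = 661, which is not a perfect square in Q (d = 661 is squarefree and ≠ 1), so x^2 - x - 165 is irreducible over Q. It is the minimal polynomial of α.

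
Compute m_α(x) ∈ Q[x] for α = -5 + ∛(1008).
m_α(x) = x^3 + 15x^2 + 75x - 883

Set β = α + 5 = ∛(1008), so β^3 = 1008. Then (α + 5)^3 - 1008 = 0, i.e. α is a root of g(x) = (x + 5)^3 - 1008 = x^3 + 15x^2 + 75x - 883. Since g(x) = h(x + 5) where h(x) = x^3 - 1008, and h is irreducible over Q (because 1008 is not a perfect cube, so h has no rational root, and a monic cubic with no rational root is irreducible), g is also irreducible (irreducibility is preserved under the substitution x → x + 5). Hence m_α(x) = x^3 + 15x^2 + 75x - 883.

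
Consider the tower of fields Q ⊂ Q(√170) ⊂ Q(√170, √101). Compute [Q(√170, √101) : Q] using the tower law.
[Q(√170, √101) : Q] = 4

[Q(√170):Q] = 2 (min poly x^2 - 170, irreducible since 170 is squarefree > 1). For the top step, suppose √101 ∈ Q(√170), say √101 = c + d√170 with c, d ∈ Q. Squaring: 101 = c^2 + 170d^2 + 2cd√170. Since √170 ∉ Q this forces 2cd = 0. If d = 0 then √101 = c ∈ Q, contradicting 101 squarefree > 1. If c = 0 then 101 = 170d^2, so 170·101 = (170d)^2 is a perfect square in Q — but 170·101 = 17170 is not a perfect square (since 170 and 101 are distinct squarefree integers). Contradiction. Hence √101 ∉ Q(√170), so x^2 - 101 stays irreducible over Q(√170) and [Q(√170, √101) : Q(√170)] = 2. By the tower law, [Q(√170, √101) : Q] = 2 · 2 = 4.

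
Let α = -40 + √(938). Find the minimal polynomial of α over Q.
m_α(x) = x^2 + 80x + 662

From α + 40 = √(938), squaring gives (α + 40)^2 = 938, i.e. α^2 + 80α + 1600 = 938, so α^2 + 80α + 662 = 0. The discriminant of x^2 + 80x + 662 is (80)^2 - 4·(662) = 6400 - 2648 = 3752, and 4·(938) is not a perfect square in Q since 938 is squarefree and ≠ 1. Hence x^2 + 80x + 662 is irreducible over Q and is the minimal polynomial of α.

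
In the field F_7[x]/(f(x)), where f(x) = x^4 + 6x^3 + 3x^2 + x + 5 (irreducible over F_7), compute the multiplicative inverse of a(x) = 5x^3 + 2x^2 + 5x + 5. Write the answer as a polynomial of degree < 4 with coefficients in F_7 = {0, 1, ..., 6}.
a(x)^(-1) ≡ 6x^3 + x^2 + 3x (mod f(x))

Since f is irreducible over F_7, F_7[x]/(f) is a field and a(x) ≠ 0 has an inverse. Apply the extended Euclidean algorithm to f(x) and a(x) in F_7[x]: f(x) = (3x)·a(x) + (2x^2 + 5);  a(x) = (6x + 1)·(2x^2 + 5) + (3x);  (2x^2 + 5) = (3x)·(3x) + (5). The last nonzero remainder is the constant 5 = gcd(f, a) in F_7. Back-substituting through the division chain expresses 5 = s(x)·a(x) + t(x)·f(x) with s(x) ≡ 2x^3 + 5x^2 + x (mod f), so (2x^3 + 5x^2 + x)·a(x) ≡ 5 (mod f). Multiplying by 5^(-1) ≡ 3 in F_7 gives a(x)^(-1) ≡ 3·(2x^3 + 5x^2 + x) ≡ 6x^3 + x^2 + 3x (mod f). Check: (5x^3 + 2x^2 + 5x + 5)·(6x^3 + x^2 + 3x) = 2x^6 + 3x^5 + 5x^4 + 6x^3 + 6x^2 + x ≡ 1 (mod x^4 + 6x^3 + 3x^2 + x + 5).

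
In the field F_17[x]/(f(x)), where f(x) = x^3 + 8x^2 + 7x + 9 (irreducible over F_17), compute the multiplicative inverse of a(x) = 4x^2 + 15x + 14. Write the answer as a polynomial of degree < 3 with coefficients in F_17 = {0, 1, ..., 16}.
a(x)^(-1) ≡ 2x^2 + 6x + 7 (mod f(x))

Since f is irreducible over F_17, F_17[x]/(f) is a field and a(x) ≠ 0 has an inverse. Apply the extended Euclidean algorithm to f(x) and a(x) in F_17[x]: f(x) = (13x)·a(x) + (12x + 9);  a(x) = (6x + 1)·(12x + 9) + (5). The last nonzero remainder is the constant 5 = gcd(f, a) in F_17. Back-substituting through the division chain expresses 5 = s(x)·a(x) + t(x)·f(x) with s(x) ≡ 10x^2 + 13x + 1 (mod f), so (10x^2 + 13x + 1)·a(x) ≡ 5 (mod f). Multiplying by 5^(-1) ≡ 7 in F_17 gives a(x)^(-1) ≡ 7·(10x^2 + 13x + 1) ≡ 2x^2 + 6x + 7 (mod f). Check: (4x^2 + 15x + 14)·(2x^2 + 6x + 7) = 8x^4 + 3x^3 + 10x^2 + 2x + 13 ≡ 1 (mod x^3 + 8x^2 + 7x + 9).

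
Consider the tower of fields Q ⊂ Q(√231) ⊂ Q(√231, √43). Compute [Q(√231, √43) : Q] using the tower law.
[Q(√231, √43) : Q] = 4

[Q(√231):Q] = 2 (min poly x^2 - 231, irreducible since 231 is squarefree > 1). For the top step, suppose √43 ∈ Q(√231), say √43 = c + d√231 with c, d ∈ Q. Squaring: 43 = c^2 + 231d^2 + 2cd√231. Since √231 ∉ Q this forces 2cd = 0. If d = 0 then √43 = c ∈ Q, contradicting 43 squarefree > 1. If c = 0 then 43 = 231d^2, so 231·43 = (231d)^2 is a perfect square in Q — but 231·43 = 9933 is not a perfect square (since 231 and 43 are distinct squarefree integers). Contradiction. Hence √43 ∉ Q(√231), so x^2 - 43 stays irreducible over Q(√231) and [Q(√231, √43) : Q(√231)] = 2. By the tower law, [Q(√231, √43) : Q] = 2 · 2 = 4.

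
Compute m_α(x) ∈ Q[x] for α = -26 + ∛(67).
m_α(x) = x^3 + 78x^2 + 2028x + 17509

Set β = α + 26 = ∛(67), so β^3 = 67. Then (α + 26)^3 - 67 = 0, i.e. α is a root of g(x) = (x + 26)^3 - 67 = x^3 + 78x^2 + 2028x + 17509. Since g(x) = h(x + 26) where h(x) = x^3 - 67, and h is irreducible over Q (because 67 is not a perfect cube, so h has no rational root, and a monic cubic with no rational root is irreducible), g is also irreducible (irreducibility is preserved under the substitution x → x + 26). Hence m_α(x) = x^3 + 78x^2 + 2028x + 17509.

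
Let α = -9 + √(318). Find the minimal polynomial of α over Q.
m_α(x) = x^2 + 18x - 237

From α + 9 = √(318), squaring gives (α + 9)^2 = 318, i.e. α^2 + 18α + 81 = 318, so α^2 + 18α - 237 = 0. The discriminant of x^2 + 18x - 237 is (18)^2 - 4·(-237) = 324 + 948 = 1272, and 4·(318) is not a perfect square in Q since 318 is squarefree and ≠ 1. Hence x^2 + 18x - 237 is irreducible over Q and is the minimal polynomial of α.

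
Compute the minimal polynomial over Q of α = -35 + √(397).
m_α(x) = x^2 + 70x + 828

From α + 35 = √(397), squaring gives (α + 35)^2 = 397, i.e. α^2 + 70α + 1225 = 397, so α^2 + 70α + 828 = 0. The discriminant of x^2 + 70x + 828 is (70)^2 - 4·(828) = 4900 - 3312 = 1588, and 4·(397) is not a perfect square in Q since 397 is squarefree and ≠ 1. Hence x^2 + 70x + 828 is irreducible over Q and is the minimal polynomial of α.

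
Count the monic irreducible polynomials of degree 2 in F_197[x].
There are 19306 monic irreducible polynomials of degree 2 over F_197

Each element of F_{197^2} that lies in no proper subfield is a root of exactly one monic irreducible of degree 2 over F_197, and each such polynomial has 2 distinct roots in F_{197^2}. By Möbius inversion the count is N_197(2) = (1/2) Σ_{d|2} μ(2/d) · 197^d = (1/2)(μ(2)·197^1 + μ(1)·197^2) = 38612/2 = 19306.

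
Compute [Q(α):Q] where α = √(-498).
[Q(α):Q] = 2

[Q(α):Q] equals the degree of the minimal polynomial of α. Here α^2 = -498 and x^2 + 498 is irreducible (d = -498 is squarefree, ≠ 1, hence not a square), so deg(m_α) = 2. Thus [Q(α):Q] = 2.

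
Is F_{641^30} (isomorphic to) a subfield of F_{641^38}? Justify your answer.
No: F_{641^30} is not a subfield of F_{641^38}

F_{p^m} embeds in F_{p^n} iff m | n. Here 30 ∤ 38 (since 38 = 1·30 + 8 with remainder 8 ≠ 0), so F_{641^30} is not a subfield of F_{641^38}. Equivalently: if it were, the tower law would give 30 = [F_{641^30}:F_641] dividing [F_{641^38}:F_641] = 38, contradiction.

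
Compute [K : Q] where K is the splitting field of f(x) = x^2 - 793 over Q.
[K : Q] = 2

f(x) = x^2 - 793 factors as (x - √793)(x + √793). The splitting field is K = Q(√793). Since 793 is squarefree and > 1, it is not a perfect square, so x^2 - 793 is irreducible over Q and [Q(√793) : Q] = 2. Hence [K : Q] = 2.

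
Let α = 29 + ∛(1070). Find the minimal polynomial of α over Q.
m_α(x) = x^3 - 87x^2 + 2523x - 25459

Set β = α - 29 = ∛(1070), so β^3 = 1070. Then (α - 29)^3 - 1070 = 0, i.e. α is a root of g(x) = (x - 29)^3 - 1070 = x^3 - 87x^2 + 2523x - 25459. Since g(x) = h(x - 29) where h(x) = x^3 - 1070, and h is irreducible over Q (because 1070 is not a perfect cube, so h has no rational root, and a monic cubic with no rational root is irreducible), g is also irreducible (irreducibility is preserved under the substitution x → x - 29). Hence m_α(x) = x^3 - 87x^2 + 2523x - 25459.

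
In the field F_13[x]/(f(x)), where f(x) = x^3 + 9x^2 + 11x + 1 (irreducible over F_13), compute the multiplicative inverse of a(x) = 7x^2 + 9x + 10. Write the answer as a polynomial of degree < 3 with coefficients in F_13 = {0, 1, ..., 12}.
a(x)^(-1) ≡ 2x^2 + 1 (mod f(x))

Since f is irreducible over F_13, F_13[x]/(f) is a field and a(x) ≠ 0 has an inverse. Apply the extended Euclidean algorithm to f(x) and a(x) in F_13[x]: f(x) = (2x + 8)·a(x) + (10x + 12);  a(x) = (2x + 5)·(10x + 12) + (2). The last nonzero remainder is the constant 2 = gcd(f, a) in F_13. Back-substituting through the division chain expresses 2 = s(x)·a(x) + t(x)·f(x) with s(x) ≡ 4x^2 + 2 (mod f), so (4x^2 + 2)·a(x) ≡ 2 (mod f). Multiplying by 2^(-1) ≡ 7 in F_13 gives a(x)^(-1) ≡ 7·(4x^2 + 2) ≡ 2x^2 + 1 (mod f). Check: (7x^2 + 9x + 10)·(2x^2 + 1) = x^4 + 5x^3 + x^2 + 9x + 10 ≡ 1 (mod x^3 + 9x^2 + 11x + 1).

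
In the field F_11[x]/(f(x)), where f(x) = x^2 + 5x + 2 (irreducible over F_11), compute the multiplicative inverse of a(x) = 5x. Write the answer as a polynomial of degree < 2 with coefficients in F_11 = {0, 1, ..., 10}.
a(x)^(-1) ≡ x + 5 (mod f(x))

Since f is irreducible over F_11, F_11[x]/(f) is a field and a(x) ≠ 0 has an inverse. Apply the extended Euclidean algorithm to f(x) and a(x) in F_11[x]: f(x) = (9x + 1)·a(x) + (2). The last nonzero remainder is the constant 2 = gcd(f, a) in F_11. Back-substituting through the division chain expresses 2 = s(x)·a(x) + t(x)·f(x) with s(x) ≡ 2x + 10 (mod f), so (2x + 10)·a(x) ≡ 2 (mod f). Multiplying by 2^(-1) ≡ 6 in F_11 gives a(x)^(-1) ≡ 6·(2x + 10) ≡ x + 5 (mod f). Check: (5x)·(x + 5) = 5x^2 + 3x ≡ 1 (mod x^2 + 5x + 2).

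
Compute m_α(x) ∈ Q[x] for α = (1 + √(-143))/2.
m_α(x) = x^2 - x + 36

From 2α - 1 = √(-143), squaring gives (2α - 1)^2 = -143, i.e. 4α^2 - 4α + 1 = -143, so α^2 - α + (1 + 143)/4 = 0. Since -143 ≡ 1 (mod 4), (1 + 143)/4 = 36 ∈ Z. The polynomial x^2 - x + 36 has discriminant 1 - 4·(36) = -143, which is not a perfect square in Q (d = -143 is squarefree and ≠ 1), so x^2 - x + 36 is irreducible over Q. It is the minimal polynomial of α.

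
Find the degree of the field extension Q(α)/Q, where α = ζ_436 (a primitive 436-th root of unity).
[Q(α):Q] = 216

The minimal polynomial of ζ_436 over Q is the 436-th cyclotomic polynomial Φ_436(x), which is irreducible over Q and has degree φ(436) = 216. Hence [Q(α):Q] = φ(436) = 216.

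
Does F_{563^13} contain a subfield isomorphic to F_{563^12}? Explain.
No: F_{563^12} is not a subfield of F_{563^13}

F_{p^m} embeds in F_{p^n} iff m | n. Here 12 ∤ 13 (since 13 = 1·12 + 1 with remainder 1 ≠ 0), so F_{563^12} is not a subfield of F_{563^13}. Equivalently: if it were, the tower law would give 12 = [F_{563^12}:F_563] dividing [F_{563^13}:F_563] = 13, contradiction.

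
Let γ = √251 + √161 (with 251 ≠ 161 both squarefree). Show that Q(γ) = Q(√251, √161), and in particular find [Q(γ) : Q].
[Q(γ) : Q] = 4 (equivalently, Q(γ) = Q(√251, √161))

Obviously Q(γ) ⊆ Q(√251, √161), and [Q(√251, √161):Q] = 4 (since 251, 161 are distinct squarefree integers > 1 with 40411 not a perfect square). To show equality we compute the minimal polynomial of γ. From γ = √251 + √161: γ^2 = 251 + 2√(40411) + 161 = 412 + 2√(40411), so γ^2 - 412 = 2√(40411); squaring, (γ^2 - 412)^2 = 4·40411, i.e. γ^4 - 824γ^2 + 169744 - 161644 = 0, i.e. γ^4 - 824γ^2 + 8100 = 0. So γ is a root of x^4 - 824x^2 + 8100. This polynomial is irreducible over Q: it has no rational root (each ±√251 ± √161 is irrational), and any factorization into two quadratics over Q would force √(40411) ∈ Q (pairing opposite roots) or √251, √161 ∈ Q (other pairings), all impossible. Hence [Q(γ):Q] = 4 = [Q(√251, √161):Q], so Q(γ) = Q(√251, √161).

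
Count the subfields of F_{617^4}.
F_{617^4} has 3 subfields

The subfields of F_{p^n} are exactly the fields F_{p^d} for d | n (each is the fixed field of the unique index-d subgroup of Gal(F_{p^n}/F_p) ≅ Z/nZ). The divisors of n = 4 are {1, 2, 4}, giving 3 subfields: F_{617^1}, F_{617^2}, F_{617^4}.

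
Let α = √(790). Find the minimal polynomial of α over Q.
m_α(x) = x^2 - 790

α satisfies α^2 - 790 = 0, so x^2 - 790 annihilates α. Since d = 790 is squarefree and ≠ 1, it is not a perfect square in Q, so x^2 - 790 has no rational root and is therefore irreducible over Q (a degree-2 polynomial over a field is irreducible iff it has no root). Hence m_α(x) = x^2 - 790.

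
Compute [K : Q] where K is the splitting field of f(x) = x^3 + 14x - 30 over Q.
[K : Q] = 6

By the rational root test, any rational root of the monic integer polynomial f(x) = x^3 + 14x - 30 must be an integer dividing the constant term -30, i.e. one of ±{1, 2, 3, 5, 6, 10, 15, 30}. Evaluating: f(1) = -15, f(-1) = -45, f(2) = 6, f(-2) = -66, f(3) = 39, f(-3) = -99, f(5) = 165, f(-5) = -225, f(6) = 270, f(-6) = -330, f(10) = 1110, f(-10) = -1170, f(15) = 3555, f(-15) = -3615, f(30) = 27390, f(-30) = -27450; none is 0, so f has no rational root and is therefore irreducible over Q (a cubic with no linear factor over a field is irreducible). For an irreducible cubic, the Galois group is A_3 or S_3 according as the discriminant disc(f) = -4a^3 - 27b^2 = -4·(14)^3 - 27·(-30)^2 = -35276 is or is not a square in Q. Here disc(f) = -35276 is not a perfect square in Q, so the Galois group of f over Q is not contained in A_3 and must be all of S_3. The splitting field has degree |S_3| = 6 over Q, so [K : Q] = 6.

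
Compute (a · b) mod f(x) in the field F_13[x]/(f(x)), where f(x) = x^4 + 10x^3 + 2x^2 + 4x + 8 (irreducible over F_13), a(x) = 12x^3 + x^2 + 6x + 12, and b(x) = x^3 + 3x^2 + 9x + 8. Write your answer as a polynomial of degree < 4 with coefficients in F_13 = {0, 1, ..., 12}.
a · b ≡ 6x^3 + 9x^2 + x + 5 (mod f(x))

Multiply in F_13[x]: a(x)·b(x) = (12x^3 + x^2 + 6x + 12)·(x^3 + 3x^2 + 9x + 8) = 12x^6 + 11x^5 + 5x^3 + 7x^2 + 5. This has degree ≥ 4, so divide by f(x) over F_13: 12x^6 + 11x^5 + 5x^3 + 7x^2 + 5 = (12x^2 + 8x)·(x^4 + 10x^3 + 2x^2 + 4x + 8) + (6x^3 + 9x^2 + x + 5). Hence a·b ≡ 6x^3 + 9x^2 + x + 5 (mod f). (F_13[x]/(f) is a field with 13^4 = 28561 elements since f is irreducible of degree 4.)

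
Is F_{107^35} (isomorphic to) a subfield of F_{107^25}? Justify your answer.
No: F_{107^35} is not a subfield of F_{107^25}

F_{p^m} embeds in F_{p^n} iff m | n. Here 35 ∤ 25 (since 25 = 0·35 + 25 with remainder 25 ≠ 0), so F_{107^35} is not a subfield of F_{107^25}. Equivalently: if it were, the tower law would give 35 = [F_{107^35}:F_107] dividing [F_{107^25}:F_107] = 25, contradiction.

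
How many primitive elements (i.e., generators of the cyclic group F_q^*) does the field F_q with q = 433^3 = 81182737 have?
There are φ(81182736) = 26313984 primitive elements

F_q^* is cyclic of order q - 1 = 81182736. A cyclic group of order m has exactly φ(m) generators. Here m = 81182736 = 2^4 · 3^4 · 37 · 1693, so the number of primitive elements is φ(81182736) = 26313984.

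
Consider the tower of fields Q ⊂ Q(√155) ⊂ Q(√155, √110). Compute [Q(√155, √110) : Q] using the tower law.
[Q(√155, √110) : Q] = 4

[Q(√155):Q] = 2 (min poly x^2 - 155, irreducible since 155 is squarefree > 1). For the top step, suppose √110 ∈ Q(√155), say √110 = c + d√155 with c, d ∈ Q. Squaring: 110 = c^2 + 155d^2 + 2cd√155. Since √155 ∉ Q this forces 2cd = 0. If d = 0 then √110 = c ∈ Q, contradicting 110 squarefree > 1. If c = 0 then 110 = 155d^2, so 155·110 = (155d)^2 is a perfect square in Q — but 155·110 = 17050 is not a perfect square (since 155 and 110 are distinct squarefree integers). Contradiction. Hence √110 ∉ Q(√155), so x^2 - 110 stays irreducible over Q(√155) and [Q(√155, √110) : Q(√155)] = 2. By the tower law, [Q(√155, √110) : Q] = 2 · 2 = 4.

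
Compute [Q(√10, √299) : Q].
[Q(√10, √299) : Q] = 4

[Q(√10):Q] = 2 (min poly x^2 - 10, irreducible since 10 is squarefree > 1). For the top step, suppose √299 ∈ Q(√10), say √299 = c + d√10 with c, d ∈ Q. Squaring: 299 = c^2 + 10d^2 + 2cd√10. Since √10 ∉ Q this forces 2cd = 0. If d = 0 then √299 = c ∈ Q, contradicting 299 squarefree > 1. If c = 0 then 299 = 10d^2, so 10·299 = (10d)^2 is a perfect square in Q — but 10·299 = 2990 is not a perfect square (since 10 and 299 are distinct squarefree integers). Contradiction. Hence √299 ∉ Q(√10), so x^2 - 299 stays irreducible over Q(√10) and [Q(√10, √299) : Q(√10)] = 2. By the tower law, [Q(√10, √299) : Q] = 2 · 2 = 4.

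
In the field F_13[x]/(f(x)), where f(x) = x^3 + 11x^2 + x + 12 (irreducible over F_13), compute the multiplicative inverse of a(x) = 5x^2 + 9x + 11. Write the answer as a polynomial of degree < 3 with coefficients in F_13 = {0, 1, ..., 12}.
a(x)^(-1) ≡ 6x^2 + 7x + 9 (mod f(x))

Since f is irreducible over F_13, F_13[x]/(f) is a field and a(x) ≠ 0 has an inverse. Apply the extended Euclidean algorithm to f(x) and a(x) in F_13[x]: f(x) = (8x + 6)·a(x) + (2x + 11);  a(x) = (9x + 7)·(2x + 11) + (12). The last nonzero remainder is the constant 12 = gcd(f, a) in F_13. Back-substituting through the division chain expresses 12 = s(x)·a(x) + t(x)·f(x) with s(x) ≡ 7x^2 + 6x + 4 (mod f), so (7x^2 + 6x + 4)·a(x) ≡ 12 (mod f). Multiplying by 12^(-1) ≡ 12 in F_13 gives a(x)^(-1) ≡ 12·(7x^2 + 6x + 4) ≡ 6x^2 + 7x + 9 (mod f). Check: (5x^2 + 9x + 11)·(6x^2 + 7x + 9) = 4x^4 + 11x^3 + 5x^2 + 2x + 8 ≡ 1 (mod x^3 + 11x^2 + x + 12).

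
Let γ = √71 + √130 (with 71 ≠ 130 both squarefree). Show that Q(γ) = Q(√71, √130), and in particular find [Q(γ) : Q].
[Q(γ) : Q] = 4 (equivalently, Q(γ) = Q(√71, √130))

Obviously Q(γ) ⊆ Q(√71, √130), and [Q(√71, √130):Q] = 4 (since 71, 130 are distinct squarefree integers > 1 with 9230 not a perfect square). To show equality we compute the minimal polynomial of γ. From γ = √71 + √130: γ^2 = 71 + 2√(9230) + 130 = 201 + 2√(9230), so γ^2 - 201 = 2√(9230); squaring, (γ^2 - 201)^2 = 4·9230, i.e. γ^4 - 402γ^2 + 40401 - 36920 = 0, i.e. γ^4 - 402γ^2 + 3481 = 0. So γ is a root of x^4 - 402x^2 + 3481. This polynomial is irreducible over Q: it has no rational root (each ±√71 ± √130 is irrational), and any factorization into two quadratics over Q would force √(9230) ∈ Q (pairing opposite roots) or √71, √130 ∈ Q (other pairings), all impossible. Hence [Q(γ):Q] = 4 = [Q(√71, √130):Q], so Q(γ) = Q(√71, √130).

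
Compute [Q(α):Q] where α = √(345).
[Q(α):Q] = 2

[Q(α):Q] equals the degree of the minimal polynomial of α. Here α^2 = 345 and x^2 - 345 is irreducible (d = 345 is squarefree, ≠ 1, hence not a square), so deg(m_α) = 2. Thus [Q(α):Q] = 2.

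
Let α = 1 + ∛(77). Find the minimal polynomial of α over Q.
m_α(x) = x^3 - 3x^2 + 3x - 78

Set β = α - 1 = ∛(77), so β^3 = 77. Then (α - 1)^3 - 77 = 0, i.e. α is a root of g(x) = (x - 1)^3 - 77 = x^3 - 3x^2 + 3x - 78. Since g(x) = h(x - 1) where h(x) = x^3 - 77, and h is irreducible over Q (because 77 is not a perfect cube, so h has no rational root, and a monic cubic with no rational root is irreducible), g is also irreducible (irreducibility is preserved under the substitution x → x - 1). Hence m_α(x) = x^3 - 3x^2 + 3x - 78.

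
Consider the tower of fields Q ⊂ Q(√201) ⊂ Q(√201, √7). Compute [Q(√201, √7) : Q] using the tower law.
[Q(√201, √7) : Q] = 4

[Q(√201):Q] = 2 (min poly x^2 - 201, irreducible since 201 is squarefree > 1). For the top step, suppose √7 ∈ Q(√201), say √7 = c + d√201 with c, d ∈ Q. Squaring: 7 = c^2 + 201d^2 + 2cd√201. Since √201 ∉ Q this forces 2cd = 0. If d = 0 then √7 = c ∈ Q, contradicting 7 squarefree > 1. If c = 0 then 7 = 201d^2, so 201·7 = (201d)^2 is a perfect square in Q — but 201·7 = 1407 is not a perfect square (since 201 and 7 are distinct squarefree integers). Contradiction. Hence √7 ∉ Q(√201), so x^2 - 7 stays irreducible over Q(√201) and [Q(√201, √7) : Q(√201)] = 2. By the tower law, [Q(√201, √7) : Q] = 2 · 2 = 4.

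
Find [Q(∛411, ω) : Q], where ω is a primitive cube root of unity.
[Q(∛411, ω) : Q] = 6

[Q(∛411):Q] = 3 (min poly x^3 - 411, irreducible since 411 is not a perfect cube). [Q(ω):Q] = 2 (min poly x^2 + x + 1). Since Q(∛411) ⊂ R and ω ∉ R, we have ω ∉ Q(∛411), so x^2 + x + 1 remains irreducible over Q(∛411) and [Q(∛411, ω) : Q(∛411)] = 2. By the tower law, [Q(∛411, ω) : Q] = 3 · 2 = 6. (In fact Q(∛411, ω) is the splitting field of x^3 - 411 over Q.)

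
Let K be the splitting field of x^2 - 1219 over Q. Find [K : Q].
[K : Q] = 2

f(x) = x^2 - 1219 factors as (x - √1219)(x + √1219). The splitting field is K = Q(√1219). Since 1219 is squarefree and > 1, it is not a perfect square, so x^2 - 1219 is irreducible over Q and [Q(√1219) : Q] = 2. Hence [K : Q] = 2.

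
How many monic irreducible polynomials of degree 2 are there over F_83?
There are 3403 monic irreducible polynomials of degree 2 over F_83

Each element of F_{83^2} that lies in no proper subfield is a root of exactly one monic irreducible of degree 2 over F_83, and each such polynomial has 2 distinct roots in F_{83^2}. By Möbius inversion the count is N_83(2) = (1/2) Σ_{d|2} μ(2/d) · 83^d = (1/2)(μ(2)·83^1 + μ(1)·83^2) = 6806/2 = 3403.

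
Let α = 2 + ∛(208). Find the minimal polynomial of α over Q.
m_α(x) = x^3 - 6x^2 + 12x - 216

Set β = α - 2 = ∛(208), so β^3 = 208. Then (α - 2)^3 - 208 = 0, i.e. α is a root of g(x) = (x - 2)^3 - 208 = x^3 - 6x^2 + 12x - 216. Since g(x) = h(x - 2) where h(x) = x^3 - 208, and h is irreducible over Q (because 208 is not a perfect cube, so h has no rational root, and a monic cubic with no rational root is irreducible), g is also irreducible (irreducibility is preserved under the substitution x → x - 2). Hence m_α(x) = x^3 - 6x^2 + 12x - 216.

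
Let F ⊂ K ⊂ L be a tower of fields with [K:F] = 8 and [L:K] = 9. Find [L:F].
[L:F] = 72

The tower law says that for any tower of field extensions F ⊂ K ⊂ L with finite degrees, [L:F] = [L:K] · [K:F]. Here this gives [L:F] = 9 · 8 = 72.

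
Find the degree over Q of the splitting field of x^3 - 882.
[K : Q] = 6

The roots of x^3 - 882 are ∛882, ω∛882, ω^2∛882 where ω = e^(2πi/3) is a primitive cube root of unity, so K = Q(∛882, ω). Now [Q(∛882):Q] = 3 (since 882 is not a perfect cube, x^3 - 882 is irreducible) and [Q(ω):Q] = 2. Both 2 and 3 divide [K:Q], and [K:Q] ≤ 3·2 = 6, so [K:Q] = 6. (Equivalently: Q(∛882) ⊂ R but ω ∉ R, so [K : Q(∛882)] = 2.)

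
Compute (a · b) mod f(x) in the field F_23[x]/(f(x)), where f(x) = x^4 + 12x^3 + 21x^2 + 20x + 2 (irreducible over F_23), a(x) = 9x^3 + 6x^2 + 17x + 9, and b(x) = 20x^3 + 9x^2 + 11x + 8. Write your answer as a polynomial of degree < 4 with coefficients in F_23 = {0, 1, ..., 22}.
a · b ≡ 12x^3 + 21x^2 + 2x + 18 (mod f(x))

Multiply in F_23[x]: a(x)·b(x) = (9x^3 + 6x^2 + 17x + 9)·(20x^3 + 9x^2 + 11x + 8) = 19x^6 + 17x^5 + 10x^4 + 11x^3 + 17x^2 + 5x + 3. This has degree ≥ 4, so divide by f(x) over F_23: 19x^6 + 17x^5 + 10x^4 + 11x^3 + 17x^2 + 5x + 3 = (19x^2 + 19x + 4)·(x^4 + 12x^3 + 21x^2 + 20x + 2) + (12x^3 + 21x^2 + 2x + 18). Hence a·b ≡ 12x^3 + 21x^2 + 2x + 18 (mod f). (F_23[x]/(f) is a field with 23^4 = 279841 elements since f is irreducible of degree 4.)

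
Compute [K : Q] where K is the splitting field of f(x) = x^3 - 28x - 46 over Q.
[K : Q] = 6

By the rational root test, any rational root of the monic integer polynomial f(x) = x^3 - 28x - 46 must be an integer dividing the constant term -46, i.e. one of ±{1, 2, 23, 46}. Evaluating: f(1) = -73, f(-1) = -19, f(2) = -94, f(-2) = 2, f(23) = 11477, f(-23) = -11569, f(46) = 96002, f(-46) = -96094; none is 0, so f has no rational root and is therefore irreducible over Q (a cubic with no linear factor over a field is irreducible). For an irreducible cubic, the Galois group is A_3 or S_3 according as the discriminant disc(f) = -4a^3 - 27b^2 = -4·(-28)^3 - 27·(-46)^2 = 30676 is or is not a square in Q. Here disc(f) = 30676 is not a perfect square in Q, so the Galois group of f over Q is not contained in A_3 and must be all of S_3. The splitting field has degree |S_3| = 6 over Q, so [K : Q] = 6.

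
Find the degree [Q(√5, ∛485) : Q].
[Q(√5, ∛485) : Q] = 6

Let L = Q(√5, ∛485). Since Q(√5) ⊂ L and [Q(√5):Q] = 2, the tower law gives 2 | [L:Q]. Likewise Q(∛485) ⊂ L with [Q(∛485):Q] = 3 (because 485 is not a perfect cube), so 3 | [L:Q]. As gcd(2,3) = 1, [L:Q] is divisible by 6. Conversely L is generated over Q by √5 and ∛485, so [L:Q] ≤ 2·3 = 6. Therefore [Q(√5, ∛485) : Q] = 6.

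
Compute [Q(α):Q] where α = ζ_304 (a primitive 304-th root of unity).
[Q(α):Q] = 144

The minimal polynomial of ζ_304 over Q is the 304-th cyclotomic polynomial Φ_304(x), which is irreducible over Q and has degree φ(304) = 144. Hence [Q(α):Q] = φ(304) = 144.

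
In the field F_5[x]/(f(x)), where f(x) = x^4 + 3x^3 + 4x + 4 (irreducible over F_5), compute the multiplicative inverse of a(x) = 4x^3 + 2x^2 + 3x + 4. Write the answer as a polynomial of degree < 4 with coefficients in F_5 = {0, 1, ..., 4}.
a(x)^(-1) ≡ 2x^3 + x^2 + 4x + 1 (mod f(x))

Since f is irreducible over F_5, F_5[x]/(f) is a field and a(x) ≠ 0 has an inverse. Apply the extended Euclidean algorithm to f(x) and a(x) in F_5[x]: f(x) = (4x)·a(x) + (3x^2 + 3x + 4);  a(x) = (3x + 1)·(3x^2 + 3x + 4) + (3x);  (3x^2 + 3x + 4) = (x + 1)·(3x) + (4). The last nonzero remainder is the constant 4 = gcd(f, a) in F_5. Back-substituting through the division chain expresses 4 = s(x)·a(x) + t(x)·f(x) with s(x) ≡ 3x^3 + 4x^2 + x + 4 (mod f), so (3x^3 + 4x^2 + x + 4)·a(x) ≡ 4 (mod f). Multiplying by 4^(-1) ≡ 4 in F_5 gives a(x)^(-1) ≡ 4·(3x^3 + 4x^2 + x + 4) ≡ 2x^3 + x^2 + 4x + 1 (mod f). Check: (4x^3 + 2x^2 + 3x + 4)·(2x^3 + x^2 + 4x + 1) = 3x^6 + 3x^5 + 4x^4 + 3x^3 + 3x^2 + 4x + 4 ≡ 1 (mod x^4 + 3x^3 + 4x + 4).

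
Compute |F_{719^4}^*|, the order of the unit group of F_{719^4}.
|F_{719^4}^*| = 267248675520

F_{719^4} has 719^4 = 267248675521 elements; its multiplicative group consists of all nonzero elements, so |F_{719^4}^*| = 267248675521 - 1 = 267248675520. (It is cyclic since any finite subgroup of the multiplicative group of a field is cyclic.)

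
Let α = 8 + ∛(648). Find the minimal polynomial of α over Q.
m_α(x) = x^3 - 24x^2 + 192x - 1160

Set β = α - 8 = ∛(648), so β^3 = 648. Then (α - 8)^3 - 648 = 0, i.e. α is a root of g(x) = (x - 8)^3 - 648 = x^3 - 24x^2 + 192x - 1160. Since g(x) = h(x - 8) where h(x) = x^3 - 648, and h is irreducible over Q (because 648 is not a perfect cube, so h has no rational root, and a monic cubic with no rational root is irreducible), g is also irreducible (irreducibility is preserved under the substitution x → x - 8). Hence m_α(x) = x^3 - 24x^2 + 192x - 1160.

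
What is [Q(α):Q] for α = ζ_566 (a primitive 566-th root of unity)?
[Q(α):Q] = 282

The minimal polynomial of ζ_566 over Q is the 566-th cyclotomic polynomial Φ_566(x), which is irreducible over Q and has degree φ(566) = 282. Hence [Q(α):Q] = φ(566) = 282.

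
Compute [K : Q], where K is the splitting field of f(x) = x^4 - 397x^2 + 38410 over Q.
[K : Q] = 4

Solving the quadratic in x^2: x^2 = (397 ± √(397^2 - 4·38410))/2 = (397 ± √3969)/2 = (397 ± 63)/2, giving x^2 = 230 or x^2 = 167. So f(x) = (x^2 - 230)(x^2 - 167) and the roots of f are ±√230, ±√167. Hence the splitting field is K = Q(√230, √167). Since 230 and 167 are distinct squarefree integers > 1, their product 38410 is not a perfect square, so √167 ∉ Q(√230). By the tower law [K:Q] = [Q(√230,√167):Q(√230)] · [Q(√230):Q] = 2 · 2 = 4.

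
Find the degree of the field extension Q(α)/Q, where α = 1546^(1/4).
[Q(α):Q] = 4

α is a root of x^4 - 1546. By Eisenstein's criterion at the prime p = 2 (which divides the constant term 1546 but p^2 = 4 does not, since 1546 is squarefree), x^4 - 1546 is irreducible over Q. Hence [Q(α):Q] = 4.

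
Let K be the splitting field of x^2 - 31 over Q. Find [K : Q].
[K : Q] = 2

f(x) = x^2 - 31 factors as (x - √31)(x + √31). The splitting field is K = Q(√31). Since 31 is squarefree and > 1, it is not a perfect square, so x^2 - 31 is irreducible over Q and [Q(√31) : Q] = 2. Hence [K : Q] = 2.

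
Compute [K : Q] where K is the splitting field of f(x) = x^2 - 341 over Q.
[K : Q] = 2

f(x) = x^2 - 341 factors as (x - √341)(x + √341). The splitting field is K = Q(√341). Since 341 is squarefree and > 1, it is not a perfect square, so x^2 - 341 is irreducible over Q and [Q(√341) : Q] = 2. Hence [K : Q] = 2.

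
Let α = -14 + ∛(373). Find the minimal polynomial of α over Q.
m_α(x) = x^3 + 42x^2 + 588x + 2371

Set β = α + 14 = ∛(373), so β^3 = 373. Then (α + 14)^3 - 373 = 0, i.e. α is a root of g(x) = (x + 14)^3 - 373 = x^3 + 42x^2 + 588x + 2371. Since g(x) = h(x + 14) where h(x) = x^3 - 373, and h is irreducible over Q (because 373 is not a perfect cube, so h has no rational root, and a monic cubic with no rational root is irreducible), g is also irreducible (irreducibility is preserved under the substitution x → x + 14). Hence m_α(x) = x^3 + 42x^2 + 588x + 2371.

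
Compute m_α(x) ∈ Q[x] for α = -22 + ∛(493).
m_α(x) = x^3 + 66x^2 + 1452x + 10155

Set β = α + 22 = ∛(493), so β^3 = 493. Then (α + 22)^3 - 493 = 0, i.e. α is a root of g(x) = (x + 22)^3 - 493 = x^3 + 66x^2 + 1452x + 10155. Since g(x) = h(x + 22) where h(x) = x^3 - 493, and h is irreducible over Q (because 493 is not a perfect cube, so h has no rational root, and a monic cubic with no rational root is irreducible), g is also irreducible (irreducibility is preserved under the substitution x → x + 22). Hence m_α(x) = x^3 + 66x^2 + 1452x + 10155.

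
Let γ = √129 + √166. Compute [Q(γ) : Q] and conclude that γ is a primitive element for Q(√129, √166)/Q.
[Q(γ) : Q] = 4 (equivalently, Q(γ) = Q(√129, √166))

Obviously Q(γ) ⊆ Q(√129, √166), and [Q(√129, √166):Q] = 4 (since 129, 166 are distinct squarefree integers > 1 with 21414 not a perfect square). To show equality we compute the minimal polynomial of γ. From γ = √129 + √166: γ^2 = 129 + 2√(21414) + 166 = 295 + 2√(21414), so γ^2 - 295 = 2√(21414); squaring, (γ^2 - 295)^2 = 4·21414, i.e. γ^4 - 590γ^2 + 87025 - 85656 = 0, i.e. γ^4 - 590γ^2 + 1369 = 0. So γ is a root of x^4 - 590x^2 + 1369. This polynomial is irreducible over Q: it has no rational root (each ±√129 ± √166 is irrational), and any factorization into two quadratics over Q would force √(21414) ∈ Q (pairing opposite roots) or √129, √166 ∈ Q (other pairings), all impossible. Hence [Q(γ):Q] = 4 = [Q(√129, √166):Q], so Q(γ) = Q(√129, √166).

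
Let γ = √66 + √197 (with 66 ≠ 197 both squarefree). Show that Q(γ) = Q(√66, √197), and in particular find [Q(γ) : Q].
[Q(γ) : Q] = 4 (equivalently, Q(γ) = Q(√66, √197))

Obviously Q(γ) ⊆ Q(√66, √197), and [Q(√66, √197):Q] = 4 (since 66, 197 are distinct squarefree integers > 1 with 13002 not a perfect square). To show equality we compute the minimal polynomial of γ. From γ = √66 + √197: γ^2 = 66 + 2√(13002) + 197 = 263 + 2√(13002), so γ^2 - 263 = 2√(13002); squaring, (γ^2 - 263)^2 = 4·13002, i.e. γ^4 - 526γ^2 + 69169 - 52008 = 0, i.e. γ^4 - 526γ^2 + 17161 = 0. So γ is a root of x^4 - 526x^2 + 17161. This polynomial is irreducible over Q: it has no rational root (each ±√66 ± √197 is irrational), and any factorization into two quadratics over Q would force √(13002) ∈ Q (pairing opposite roots) or √66, √197 ∈ Q (other pairings), all impossible. Hence [Q(γ):Q] = 4 = [Q(√66, √197):Q], so Q(γ) = Q(√66, √197).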